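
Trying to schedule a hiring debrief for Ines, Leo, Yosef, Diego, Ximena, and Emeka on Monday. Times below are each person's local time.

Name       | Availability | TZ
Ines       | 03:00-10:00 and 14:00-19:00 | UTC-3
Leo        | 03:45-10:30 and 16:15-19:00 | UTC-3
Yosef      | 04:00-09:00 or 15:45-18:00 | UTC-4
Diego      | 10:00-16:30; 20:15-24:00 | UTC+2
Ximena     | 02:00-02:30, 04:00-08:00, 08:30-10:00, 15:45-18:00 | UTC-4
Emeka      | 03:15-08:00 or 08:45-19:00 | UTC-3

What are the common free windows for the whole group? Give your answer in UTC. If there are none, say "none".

Ines in UTC: 06:00-13:00, 17:00-22:00 (add 3h to convert from UTC-3).
Leo in UTC: 06:45-13:30, 19:15-22:00 (add 3h to convert from UTC-3).
Yosef in UTC: 08:00-13:00, 19:45-22:00 (add 4h to convert from UTC-4).
Diego in UTC: 08:00-14:30, 18:15-22:00 (subtract 2h to convert from UTC+2).
Ximena in UTC: 06:00-06:30, 08:00-12:00, 12:30-14:00, 19:45-22:00 (add 4h to convert from UTC-4).
Emeka in UTC: 06:15-11:00, 11:45-22:00 (add 3h to convert from UTC-3).
Ines ∩ Leo: 06:45-13:00, 19:15-22:00.
Ines ∩ Leo ∩ Yosef: 08:00-13:00, 19:45-22:00.
Ines ∩ Leo ∩ Yosef ∩ Diego: 08:00-13:00, 19:45-22:00.
Ines ∩ Leo ∩ Yosef ∩ Diego ∩ Ximena: 08:00-12:00, 12:30-13:00, 19:45-22:00.
Ines ∩ Leo ∩ Yosef ∩ Diego ∩ Ximena ∩ Emeka: 08:00-11:00, 11:45-12:00, 12:30-13:00, 19:45-22:00.
So the common availability across everyone is 08:00-11:00, 11:45-12:00, 12:30-13:00, 19:45-22:00.

08:00-11:00, 11:45-12:00, 12:30-13:00, 19:45-22:00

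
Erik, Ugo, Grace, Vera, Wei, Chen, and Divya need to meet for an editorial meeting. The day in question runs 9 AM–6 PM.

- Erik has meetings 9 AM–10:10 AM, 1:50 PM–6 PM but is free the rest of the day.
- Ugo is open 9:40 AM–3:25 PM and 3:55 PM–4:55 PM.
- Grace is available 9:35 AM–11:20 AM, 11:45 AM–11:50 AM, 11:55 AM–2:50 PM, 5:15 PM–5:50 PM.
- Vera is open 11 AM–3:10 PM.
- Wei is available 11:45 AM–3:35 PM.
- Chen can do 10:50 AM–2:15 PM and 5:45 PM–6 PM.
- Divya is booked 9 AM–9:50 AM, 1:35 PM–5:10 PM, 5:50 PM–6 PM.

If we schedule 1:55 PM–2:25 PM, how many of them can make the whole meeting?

Erik free: 10:10-13:50 (invert busy blocks within the working day).
Ugo free: 09:40-15:25, 15:55-16:55.
Grace free: 09:35-11:20, 11:45-11:50, 11:55-14:50, 17:15-17:50.
Vera free: 11:00-15:10.
Wei free: 11:45-15:35.
Chen free: 10:50-14:15, 17:45-18:00.
Divya free: 09:50-13:35, 17:10-17:50 (invert busy blocks within the working day).
Ugo, Grace, Vera, and Wei can make the full 13:55-14:25 slot — that's 4.

4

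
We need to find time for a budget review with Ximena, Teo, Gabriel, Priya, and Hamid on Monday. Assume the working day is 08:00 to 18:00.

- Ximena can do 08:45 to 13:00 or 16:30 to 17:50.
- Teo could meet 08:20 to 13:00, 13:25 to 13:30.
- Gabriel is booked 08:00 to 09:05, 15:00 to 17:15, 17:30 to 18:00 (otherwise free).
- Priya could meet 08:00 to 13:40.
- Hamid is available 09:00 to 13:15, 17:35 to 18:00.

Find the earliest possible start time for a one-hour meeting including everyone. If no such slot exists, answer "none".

Ximena free: 08:45-13:00, 16:30-17:50.
Teo free: 08:20-13:00, 13:25-13:30.
Gabriel free: 09:05-15:00, 17:15-17:30 (invert busy blocks within the working day).
Priya free: 08:00-13:40.
Hamid free: 09:00-13:15, 17:35-18:00.
Ximena ∩ Teo: 08:45-13:00.
Ximena ∩ Teo ∩ Gabriel: 09:05-13:00.
Ximena ∩ Teo ∩ Gabriel ∩ Priya: 09:05-13:00.
Ximena ∩ Teo ∩ Gabriel ∩ Priya ∩ Hamid: 09:05-13:00.
The first common window of at least 60 minutes is 09:05-13:00, so the earliest start is 09:05.

09:05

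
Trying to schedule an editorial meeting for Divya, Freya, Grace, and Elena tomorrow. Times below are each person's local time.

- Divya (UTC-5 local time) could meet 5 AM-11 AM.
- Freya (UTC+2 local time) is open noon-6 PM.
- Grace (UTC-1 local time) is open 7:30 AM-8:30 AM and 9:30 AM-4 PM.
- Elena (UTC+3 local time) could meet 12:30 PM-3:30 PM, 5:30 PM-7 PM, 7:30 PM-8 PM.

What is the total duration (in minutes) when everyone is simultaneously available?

Divya in UTC: 10:00-16:00 (add 5h to convert from UTC-5).
Freya in UTC: 10:00-16:00 (subtract 2h to convert from UTC+2).
Grace in UTC: 08:30-09:30, 10:30-17:00 (add 1h to convert from UTC-1).
Elena in UTC: 09:30-12:30, 14:30-16:00, 16:30-17:00 (subtract 3h to convert from UTC+3).
Divya ∩ Freya: 10:00-16:00.
Divya ∩ Freya ∩ Grace: 10:30-16:00.
Divya ∩ Freya ∩ Grace ∩ Elena: 10:30-12:30, 14:30-16:00.
Summing the common windows: 120 + 90 = 210 minutes.

210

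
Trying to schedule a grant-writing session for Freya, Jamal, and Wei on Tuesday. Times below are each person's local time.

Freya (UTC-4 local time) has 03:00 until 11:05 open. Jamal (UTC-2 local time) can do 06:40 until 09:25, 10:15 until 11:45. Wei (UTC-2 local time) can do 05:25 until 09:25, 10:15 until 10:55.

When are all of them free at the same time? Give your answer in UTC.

Freya in UTC: 07:00-15:05 (add 4h to convert from UTC-4).
Jamal in UTC: 08:40-11:25, 12:15-13:45 (add 2h to convert from UTC-2).
Wei in UTC: 07:25-11:25, 12:15-12:55 (add 2h to convert from UTC-2).
Freya ∩ Jamal: 08:40-11:25, 12:15-13:45.
Freya ∩ Jamal ∩ Wei: 08:40-11:25, 12:15-12:55.

08:40-11:25, 12:15-12:55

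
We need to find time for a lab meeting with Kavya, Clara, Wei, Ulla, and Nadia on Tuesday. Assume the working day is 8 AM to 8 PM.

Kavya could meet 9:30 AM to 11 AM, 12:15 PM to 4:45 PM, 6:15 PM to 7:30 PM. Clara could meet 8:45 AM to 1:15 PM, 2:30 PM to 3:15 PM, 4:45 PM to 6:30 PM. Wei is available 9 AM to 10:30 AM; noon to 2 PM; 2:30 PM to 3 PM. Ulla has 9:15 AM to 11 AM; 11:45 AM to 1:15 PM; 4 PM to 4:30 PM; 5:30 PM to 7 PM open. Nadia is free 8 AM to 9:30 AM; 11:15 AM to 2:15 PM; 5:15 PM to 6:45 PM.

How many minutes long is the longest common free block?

60

Kavya ∩ Clara: 09:30-11:00, 12:15-13:15, 14:30-15:15, 18:15-18:30.
Kavya ∩ Clara ∩ Wei: 09:30-10:30, 12:15-13:15, 14:30-15:00.
Kavya ∩ Clara ∩ Wei ∩ Ulla: 09:30-10:30, 12:15-13:15.
Kavya ∩ Clara ∩ Wei ∩ Ulla ∩ Nadia: 12:15-13:15.
Those are the intersection windows.
The longest is 12:15-13:15 at 60 minutes.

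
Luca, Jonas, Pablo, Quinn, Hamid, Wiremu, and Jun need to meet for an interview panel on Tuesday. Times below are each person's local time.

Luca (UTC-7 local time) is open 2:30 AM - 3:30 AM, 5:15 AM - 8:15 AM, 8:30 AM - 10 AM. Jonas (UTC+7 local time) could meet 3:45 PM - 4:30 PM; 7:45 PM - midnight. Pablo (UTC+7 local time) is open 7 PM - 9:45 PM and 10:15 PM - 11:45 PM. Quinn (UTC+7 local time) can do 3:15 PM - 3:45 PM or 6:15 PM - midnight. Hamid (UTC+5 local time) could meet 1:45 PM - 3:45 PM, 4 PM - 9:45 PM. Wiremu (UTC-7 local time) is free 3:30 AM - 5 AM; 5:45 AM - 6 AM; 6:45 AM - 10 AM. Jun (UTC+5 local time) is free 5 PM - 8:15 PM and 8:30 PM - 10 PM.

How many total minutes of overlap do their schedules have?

150

Luca in UTC: 09:30-10:30, 12:15-15:15, 15:30-17:00 (add 7h to convert from UTC-7).
Jonas in UTC: 08:45-09:30, 12:45-17:00 (subtract 7h to convert from UTC+7).
Pablo in UTC: 12:00-14:45, 15:15-16:45 (subtract 7h to convert from UTC+7).
Quinn in UTC: 08:15-08:45, 11:15-17:00 (subtract 7h to convert from UTC+7).
Hamid in UTC: 08:45-10:45, 11:00-16:45 (subtract 5h to convert from UTC+5).
Wiremu in UTC: 10:30-12:00, 12:45-13:00, 13:45-17:00 (add 7h to convert from UTC-7).
Jun in UTC: 12:00-15:15, 15:30-17:00 (subtract 5h to convert from UTC+5).
Luca ∩ Jonas: 12:45-15:15, 15:30-17:00.
Luca ∩ Jonas ∩ Pablo: 12:45-14:45, 15:30-16:45.
Luca ∩ Jonas ∩ Pablo ∩ Quinn: 12:45-14:45, 15:30-16:45.
Luca ∩ Jonas ∩ Pablo ∩ Quinn ∩ Hamid: 12:45-14:45, 15:30-16:45.
Luca ∩ Jonas ∩ Pablo ∩ Quinn ∩ Hamid ∩ Wiremu: 12:45-13:00, 13:45-14:45, 15:30-16:45.
Luca ∩ Jonas ∩ Pablo ∩ Quinn ∩ Hamid ∩ Wiremu ∩ Jun: 12:45-13:00, 13:45-14:45, 15:30-16:45.
Those are the intersection windows.
Summing the common windows: 15 + 60 + 75 = 150 minutes.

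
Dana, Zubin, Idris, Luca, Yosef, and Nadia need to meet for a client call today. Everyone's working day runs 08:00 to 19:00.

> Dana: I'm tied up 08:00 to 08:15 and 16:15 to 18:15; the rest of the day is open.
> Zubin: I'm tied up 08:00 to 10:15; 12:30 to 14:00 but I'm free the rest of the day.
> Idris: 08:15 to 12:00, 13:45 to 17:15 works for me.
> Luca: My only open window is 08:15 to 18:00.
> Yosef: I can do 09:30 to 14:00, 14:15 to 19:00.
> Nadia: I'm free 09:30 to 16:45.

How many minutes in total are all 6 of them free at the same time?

Dana free: 08:15-16:15, 18:15-19:00 (invert busy blocks within the working day).
Zubin free: 10:15-12:30, 14:00-19:00 (invert busy blocks within the working day).
Idris free: 08:15-12:00, 13:45-17:15.
Luca free: 08:15-18:00.
Yosef free: 09:30-14:00, 14:15-19:00.
Nadia free: 09:30-16:45.
Dana ∩ Zubin: 10:15-12:30, 14:00-16:15, 18:15-19:00.
Dana ∩ Zubin ∩ Idris: 10:15-12:00, 14:00-16:15.
Dana ∩ Zubin ∩ Idris ∩ Luca: 10:15-12:00, 14:00-16:15.
Dana ∩ Zubin ∩ Idris ∩ Luca ∩ Yosef: 10:15-12:00, 14:15-16:15.
Dana ∩ Zubin ∩ Idris ∩ Luca ∩ Yosef ∩ Nadia: 10:15-12:00, 14:15-16:15.
Summing the common windows: 105 + 120 = 225 minutes.

225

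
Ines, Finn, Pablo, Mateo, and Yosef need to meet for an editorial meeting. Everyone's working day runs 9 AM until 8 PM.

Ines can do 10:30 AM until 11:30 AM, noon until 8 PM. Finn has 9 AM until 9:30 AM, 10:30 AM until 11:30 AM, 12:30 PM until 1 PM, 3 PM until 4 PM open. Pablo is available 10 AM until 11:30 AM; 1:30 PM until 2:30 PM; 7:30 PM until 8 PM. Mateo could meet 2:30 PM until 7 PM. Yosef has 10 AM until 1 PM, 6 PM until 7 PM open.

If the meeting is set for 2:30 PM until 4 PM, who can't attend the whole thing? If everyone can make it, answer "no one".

Ines: free for 14:30-16:00. Finn: not fully free for 14:30-16:00. Pablo: not fully free for 14:30-16:00. Mateo: free for 14:30-16:00. Yosef: not fully free for 14:30-16:00.

Finn, Pablo, Yosef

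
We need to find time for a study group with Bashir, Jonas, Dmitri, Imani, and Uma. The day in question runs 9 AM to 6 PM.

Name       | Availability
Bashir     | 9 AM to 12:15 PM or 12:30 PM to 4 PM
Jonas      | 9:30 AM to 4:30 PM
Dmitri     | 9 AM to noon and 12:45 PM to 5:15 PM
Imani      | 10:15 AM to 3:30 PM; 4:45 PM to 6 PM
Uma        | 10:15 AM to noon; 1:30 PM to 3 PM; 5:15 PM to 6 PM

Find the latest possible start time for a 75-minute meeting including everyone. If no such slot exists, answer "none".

13:45

Bashir ∩ Jonas: 09:30-12:15, 12:30-16:00.
Bashir ∩ Jonas ∩ Dmitri: 09:30-12:00, 12:45-16:00.
Bashir ∩ Jonas ∩ Dmitri ∩ Imani: 10:15-12:00, 12:45-15:30.
Bashir ∩ Jonas ∩ Dmitri ∩ Imani ∩ Uma: 10:15-12:00, 13:30-15:00.
So the common availability across everyone is 10:15-12:00, 13:30-15:00.
The last common window of at least 75 minutes is 13:30-15:00; a 75-minute meeting can start as late as 13:45 and still end by 15:00.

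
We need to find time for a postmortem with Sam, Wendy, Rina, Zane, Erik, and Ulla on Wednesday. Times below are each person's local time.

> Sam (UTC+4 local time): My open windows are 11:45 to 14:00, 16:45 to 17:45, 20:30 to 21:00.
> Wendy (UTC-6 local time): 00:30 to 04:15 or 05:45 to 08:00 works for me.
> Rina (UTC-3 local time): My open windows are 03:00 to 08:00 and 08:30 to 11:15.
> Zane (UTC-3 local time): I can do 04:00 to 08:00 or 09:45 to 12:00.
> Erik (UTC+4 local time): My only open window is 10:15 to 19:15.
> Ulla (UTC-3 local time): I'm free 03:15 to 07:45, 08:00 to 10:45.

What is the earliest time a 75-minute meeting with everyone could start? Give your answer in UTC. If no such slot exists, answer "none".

07:45

Sam in UTC: 07:45-10:00, 12:45-13:45, 16:30-17:00 (subtract 4h to convert from UTC+4).
Wendy in UTC: 06:30-10:15, 11:45-14:00 (add 6h to convert from UTC-6).
Rina in UTC: 06:00-11:00, 11:30-14:15 (add 3h to convert from UTC-3).
Zane in UTC: 07:00-11:00, 12:45-15:00 (add 3h to convert from UTC-3).
Erik in UTC: 06:15-15:15 (subtract 4h to convert from UTC+4).
Ulla in UTC: 06:15-10:45, 11:00-13:45 (add 3h to convert from UTC-3).
Sam ∩ Wendy: 07:45-10:00, 12:45-13:45.
Sam ∩ Wendy ∩ Rina: 07:45-10:00, 12:45-13:45.
Sam ∩ Wendy ∩ Rina ∩ Zane: 07:45-10:00, 12:45-13:45.
Sam ∩ Wendy ∩ Rina ∩ Zane ∩ Erik: 07:45-10:00, 12:45-13:45.
Sam ∩ Wendy ∩ Rina ∩ Zane ∩ Erik ∩ Ulla: 07:45-10:00, 12:45-13:45.
The first common window of at least 75 minutes is 07:45-10:00, so the earliest start is 07:45.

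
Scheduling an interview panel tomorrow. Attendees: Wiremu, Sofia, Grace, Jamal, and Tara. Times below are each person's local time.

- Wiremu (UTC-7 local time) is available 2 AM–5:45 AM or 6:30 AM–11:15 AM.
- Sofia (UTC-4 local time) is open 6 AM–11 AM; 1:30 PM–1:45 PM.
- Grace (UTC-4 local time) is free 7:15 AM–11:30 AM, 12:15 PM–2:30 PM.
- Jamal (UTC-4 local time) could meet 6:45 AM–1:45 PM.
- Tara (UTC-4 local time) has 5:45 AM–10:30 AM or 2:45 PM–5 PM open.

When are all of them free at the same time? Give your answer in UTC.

Wiremu in UTC: 09:00-12:45, 13:30-18:15 (add 7h to convert from UTC-7).
Sofia in UTC: 10:00-15:00, 17:30-17:45 (add 4h to convert from UTC-4).
Grace in UTC: 11:15-15:30, 16:15-18:30 (add 4h to convert from UTC-4).
Jamal in UTC: 10:45-17:45 (add 4h to convert from UTC-4).
Tara in UTC: 09:45-14:30, 18:45-21:00 (add 4h to convert from UTC-4).
Wiremu ∩ Sofia: 10:00-12:45, 13:30-15:00, 17:30-17:45.
Wiremu ∩ Sofia ∩ Grace: 11:15-12:45, 13:30-15:00, 17:30-17:45.
Wiremu ∩ Sofia ∩ Grace ∩ Jamal: 11:15-12:45, 13:30-15:00, 17:30-17:45.
Wiremu ∩ Sofia ∩ Grace ∩ Jamal ∩ Tara: 11:15-12:45, 13:30-14:30.

11:15-12:45, 13:30-14:30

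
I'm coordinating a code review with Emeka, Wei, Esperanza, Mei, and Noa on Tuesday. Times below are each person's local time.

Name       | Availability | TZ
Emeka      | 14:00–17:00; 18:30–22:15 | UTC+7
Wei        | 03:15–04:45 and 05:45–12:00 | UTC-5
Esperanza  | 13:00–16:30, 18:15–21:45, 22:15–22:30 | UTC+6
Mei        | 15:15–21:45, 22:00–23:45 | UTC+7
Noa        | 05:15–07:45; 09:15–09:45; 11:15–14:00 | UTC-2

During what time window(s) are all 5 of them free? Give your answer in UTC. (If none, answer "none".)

Emeka in UTC: 07:00-10:00, 11:30-15:15 (subtract 7h to convert from UTC+7).
Wei in UTC: 08:15-09:45, 10:45-17:00 (add 5h to convert from UTC-5).
Esperanza in UTC: 07:00-10:30, 12:15-15:45, 16:15-16:30 (subtract 6h to convert from UTC+6).
Mei in UTC: 08:15-14:45, 15:00-16:45 (subtract 7h to convert from UTC+7).
Noa in UTC: 07:15-09:45, 11:15-11:45, 13:15-16:00 (add 2h to convert from UTC-2).
Emeka ∩ Wei: 08:15-09:45, 11:30-15:15.
Emeka ∩ Wei ∩ Esperanza: 08:15-09:45, 12:15-15:15.
Emeka ∩ Wei ∩ Esperanza ∩ Mei: 08:15-09:45, 12:15-14:45, 15:00-15:15.
Emeka ∩ Wei ∩ Esperanza ∩ Mei ∩ Noa: 08:15-09:45, 13:15-14:45, 15:00-15:15.
So the common availability across everyone is 08:15-09:45, 13:15-14:45, 15:00-15:15.

08:15-09:45, 13:15-14:45, 15:00-15:15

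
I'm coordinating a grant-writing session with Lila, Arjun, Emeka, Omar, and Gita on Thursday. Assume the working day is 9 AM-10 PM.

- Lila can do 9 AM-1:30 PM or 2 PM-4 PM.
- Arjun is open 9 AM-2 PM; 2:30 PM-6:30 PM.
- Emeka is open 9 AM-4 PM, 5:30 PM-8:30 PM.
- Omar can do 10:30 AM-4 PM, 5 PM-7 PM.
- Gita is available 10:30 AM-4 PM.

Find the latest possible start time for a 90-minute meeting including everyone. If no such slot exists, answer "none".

14:30

Lila ∩ Arjun: 09:00-13:30, 14:30-16:00.
Lila ∩ Arjun ∩ Emeka: 09:00-13:30, 14:30-16:00.
Lila ∩ Arjun ∩ Emeka ∩ Omar: 10:30-13:30, 14:30-16:00.
Lila ∩ Arjun ∩ Emeka ∩ Omar ∩ Gita: 10:30-13:30, 14:30-16:00.
The last common window of at least 90 minutes is 14:30-16:00; a 90-minute meeting can start as late as 14:30 and still end by 16:00.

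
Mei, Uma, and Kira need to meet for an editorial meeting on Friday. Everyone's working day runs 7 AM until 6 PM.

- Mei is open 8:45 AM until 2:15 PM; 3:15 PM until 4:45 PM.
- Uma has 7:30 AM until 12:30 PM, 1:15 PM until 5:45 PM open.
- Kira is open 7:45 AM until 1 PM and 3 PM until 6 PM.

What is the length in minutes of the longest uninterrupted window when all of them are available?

Mei ∩ Uma: 08:45-12:30, 13:15-14:15, 15:15-16:45.
Mei ∩ Uma ∩ Kira: 08:45-12:30, 15:15-16:45.
So the common availability across everyone is 08:45-12:30, 15:15-16:45.
The longest is 08:45-12:30 at 225 minutes.

225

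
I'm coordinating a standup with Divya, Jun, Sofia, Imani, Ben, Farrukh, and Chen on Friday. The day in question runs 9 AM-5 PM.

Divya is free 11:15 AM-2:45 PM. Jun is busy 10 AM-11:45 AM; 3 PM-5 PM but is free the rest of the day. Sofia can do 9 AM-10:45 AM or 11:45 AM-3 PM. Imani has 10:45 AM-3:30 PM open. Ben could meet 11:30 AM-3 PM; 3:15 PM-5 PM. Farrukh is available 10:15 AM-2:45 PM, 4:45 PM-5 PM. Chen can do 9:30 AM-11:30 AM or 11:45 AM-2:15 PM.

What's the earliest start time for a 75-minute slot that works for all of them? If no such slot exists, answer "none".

11:45

Divya free: 11:15-14:45.
Jun free: 09:00-10:00, 11:45-15:00 (invert busy blocks within the working day).
Sofia free: 09:00-10:45, 11:45-15:00.
Imani free: 10:45-15:30.
Ben free: 11:30-15:00, 15:15-17:00.
Farrukh free: 10:15-14:45, 16:45-17:00.
Chen free: 09:30-11:30, 11:45-14:15.
Divya ∩ Jun: 11:45-14:45.
Divya ∩ Jun ∩ Sofia: 11:45-14:45.
Divya ∩ Jun ∩ Sofia ∩ Imani: 11:45-14:45.
Divya ∩ Jun ∩ Sofia ∩ Imani ∩ Ben: 11:45-14:45.
Divya ∩ Jun ∩ Sofia ∩ Imani ∩ Ben ∩ Farrukh: 11:45-14:45.
Divya ∩ Jun ∩ Sofia ∩ Imani ∩ Ben ∩ Farrukh ∩ Chen: 11:45-14:15.
The first common window of at least 75 minutes is 11:45-14:15, so the earliest start is 11:45.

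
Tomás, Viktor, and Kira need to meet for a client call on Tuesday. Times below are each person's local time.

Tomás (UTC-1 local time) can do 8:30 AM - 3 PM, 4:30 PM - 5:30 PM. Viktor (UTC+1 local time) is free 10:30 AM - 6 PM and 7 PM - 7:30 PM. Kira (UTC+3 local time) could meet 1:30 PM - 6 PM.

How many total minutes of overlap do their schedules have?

Tomás in UTC: 09:30-16:00, 17:30-18:30 (add 1h to convert from UTC-1).
Viktor in UTC: 09:30-17:00, 18:00-18:30 (subtract 1h to convert from UTC+1).
Kira in UTC: 10:30-15:00 (subtract 3h to convert from UTC+3).
Tomás ∩ Viktor: 09:30-16:00, 18:00-18:30.
Tomás ∩ Viktor ∩ Kira: 10:30-15:00.
That's a single block of 270 minutes.

270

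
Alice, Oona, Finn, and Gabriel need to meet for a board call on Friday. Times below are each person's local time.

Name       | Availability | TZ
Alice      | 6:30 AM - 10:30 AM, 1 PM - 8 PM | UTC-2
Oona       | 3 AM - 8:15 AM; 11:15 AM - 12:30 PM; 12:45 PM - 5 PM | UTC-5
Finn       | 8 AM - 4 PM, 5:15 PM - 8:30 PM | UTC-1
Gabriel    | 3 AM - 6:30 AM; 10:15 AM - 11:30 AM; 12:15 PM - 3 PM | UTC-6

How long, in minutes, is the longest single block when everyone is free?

210

Alice in UTC: 08:30-12:30, 15:00-22:00 (add 2h to convert from UTC-2).
Oona in UTC: 08:00-13:15, 16:15-17:30, 17:45-22:00 (add 5h to convert from UTC-5).
Finn in UTC: 09:00-17:00, 18:15-21:30 (add 1h to convert from UTC-1).
Gabriel in UTC: 09:00-12:30, 16:15-17:30, 18:15-21:00 (add 6h to convert from UTC-6).
Alice ∩ Oona: 08:30-12:30, 16:15-17:30, 17:45-22:00.
Alice ∩ Oona ∩ Finn: 09:00-12:30, 16:15-17:00, 18:15-21:30.
Alice ∩ Oona ∩ Finn ∩ Gabriel: 09:00-12:30, 16:15-17:00, 18:15-21:00.
The longest is 09:00-12:30 at 210 minutes.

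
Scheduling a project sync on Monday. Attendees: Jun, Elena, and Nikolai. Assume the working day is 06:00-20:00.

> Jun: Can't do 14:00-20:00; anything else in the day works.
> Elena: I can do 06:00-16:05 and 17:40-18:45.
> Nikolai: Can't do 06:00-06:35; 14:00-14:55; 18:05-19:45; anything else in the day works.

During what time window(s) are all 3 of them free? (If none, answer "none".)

06:35-14:00

Jun free: 06:00-14:00 (invert busy blocks within the working day).
Elena free: 06:00-16:05, 17:40-18:45.
Nikolai free: 06:35-14:00, 14:55-18:05, 19:45-20:00 (invert busy blocks within the working day).
Jun ∩ Elena: 06:00-14:00.
Jun ∩ Elena ∩ Nikolai: 06:35-14:00.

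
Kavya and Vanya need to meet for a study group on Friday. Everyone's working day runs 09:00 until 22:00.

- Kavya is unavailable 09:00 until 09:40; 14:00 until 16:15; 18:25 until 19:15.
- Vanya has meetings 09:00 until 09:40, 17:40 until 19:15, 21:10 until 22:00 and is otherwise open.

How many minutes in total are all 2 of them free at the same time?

460

Kavya free: 09:40-14:00, 16:15-18:25, 19:15-22:00 (invert busy blocks within the working day).
Vanya free: 09:40-17:40, 19:15-21:10 (invert busy blocks within the working day).
Kavya ∩ Vanya: 09:40-14:00, 16:15-17:40, 19:15-21:10.
Those are the intersection windows.
Summing the common windows: 260 + 85 + 115 = 460 minutes.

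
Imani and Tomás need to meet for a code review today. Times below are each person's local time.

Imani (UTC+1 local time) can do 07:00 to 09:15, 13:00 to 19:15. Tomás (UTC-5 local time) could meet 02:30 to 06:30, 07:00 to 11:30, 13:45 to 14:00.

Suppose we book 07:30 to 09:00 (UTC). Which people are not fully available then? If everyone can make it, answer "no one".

Imani in UTC: 06:00-08:15, 12:00-18:15 (subtract 1h to convert from UTC+1).
Tomás in UTC: 07:30-11:30, 12:00-16:30, 18:45-19:00 (add 5h to convert from UTC-5).
Imani: not fully free for 07:30-09:00. Tomás: free for 07:30-09:00.

Imani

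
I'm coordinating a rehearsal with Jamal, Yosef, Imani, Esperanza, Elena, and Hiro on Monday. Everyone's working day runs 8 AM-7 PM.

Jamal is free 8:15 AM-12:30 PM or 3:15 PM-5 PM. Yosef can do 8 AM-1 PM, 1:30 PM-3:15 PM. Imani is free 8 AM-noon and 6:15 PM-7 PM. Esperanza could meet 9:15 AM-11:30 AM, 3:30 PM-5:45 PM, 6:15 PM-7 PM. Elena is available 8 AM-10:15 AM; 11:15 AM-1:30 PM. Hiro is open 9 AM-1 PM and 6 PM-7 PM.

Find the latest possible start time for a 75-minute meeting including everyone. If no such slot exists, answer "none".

Jamal ∩ Yosef: 08:15-12:30.
Jamal ∩ Yosef ∩ Imani: 08:15-12:00.
Jamal ∩ Yosef ∩ Imani ∩ Esperanza: 09:15-11:30.
Jamal ∩ Yosef ∩ Imani ∩ Esperanza ∩ Elena: 09:15-10:15, 11:15-11:30.
Jamal ∩ Yosef ∩ Imani ∩ Esperanza ∩ Elena ∩ Hiro: 09:15-10:15, 11:15-11:30.
No common window is at least 75 minutes long.

none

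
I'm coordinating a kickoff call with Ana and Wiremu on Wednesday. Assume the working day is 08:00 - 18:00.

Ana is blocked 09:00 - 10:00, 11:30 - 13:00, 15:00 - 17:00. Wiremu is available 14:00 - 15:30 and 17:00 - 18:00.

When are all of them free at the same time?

14:00-15:00, 17:00-18:00

Ana free: 08:00-09:00, 10:00-11:30, 13:00-15:00, 17:00-18:00 (invert busy blocks within the working day).
Wiremu free: 14:00-15:30, 17:00-18:00.
Ana ∩ Wiremu: 14:00-15:00, 17:00-18:00.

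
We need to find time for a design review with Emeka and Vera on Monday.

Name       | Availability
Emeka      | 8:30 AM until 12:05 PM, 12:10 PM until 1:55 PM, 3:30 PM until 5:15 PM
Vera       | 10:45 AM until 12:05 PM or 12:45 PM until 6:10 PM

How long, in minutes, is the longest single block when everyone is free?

Emeka ∩ Vera: 10:45-12:05, 12:45-13:55, 15:30-17:15.
The longest is 15:30-17:15 at 105 minutes.

105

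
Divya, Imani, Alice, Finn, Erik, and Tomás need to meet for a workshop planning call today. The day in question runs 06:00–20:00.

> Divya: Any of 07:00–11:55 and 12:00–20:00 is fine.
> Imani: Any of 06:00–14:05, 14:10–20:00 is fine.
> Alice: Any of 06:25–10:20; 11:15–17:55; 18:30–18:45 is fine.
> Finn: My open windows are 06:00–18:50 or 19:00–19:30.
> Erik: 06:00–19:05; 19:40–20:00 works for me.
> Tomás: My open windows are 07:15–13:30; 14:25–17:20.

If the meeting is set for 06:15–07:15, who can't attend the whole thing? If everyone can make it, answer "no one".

Divya: not fully free for 06:15-07:15. Imani: free for 06:15-07:15. Alice: not fully free for 06:15-07:15. Finn: free for 06:15-07:15. Erik: free for 06:15-07:15. Tomás: not fully free for 06:15-07:15.

Alice, Divya, Tomás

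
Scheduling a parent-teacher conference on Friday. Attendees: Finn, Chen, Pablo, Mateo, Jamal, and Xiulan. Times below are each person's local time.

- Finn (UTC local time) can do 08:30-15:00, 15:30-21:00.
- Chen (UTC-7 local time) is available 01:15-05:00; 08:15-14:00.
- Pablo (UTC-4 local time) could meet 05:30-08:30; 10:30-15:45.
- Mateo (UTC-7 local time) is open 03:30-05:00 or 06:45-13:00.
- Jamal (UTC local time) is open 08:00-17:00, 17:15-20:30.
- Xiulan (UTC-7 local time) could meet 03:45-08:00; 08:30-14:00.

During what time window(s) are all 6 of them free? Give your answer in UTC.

10:45-12:00, 15:30-17:00, 17:15-19:45

Finn in UTC: 08:30-15:00, 15:30-21:00.
Chen in UTC: 08:15-12:00, 15:15-21:00 (add 7h to convert from UTC-7).
Pablo in UTC: 09:30-12:30, 14:30-19:45 (add 4h to convert from UTC-4).
Mateo in UTC: 10:30-12:00, 13:45-20:00 (add 7h to convert from UTC-7).
Jamal in UTC: 08:00-17:00, 17:15-20:30.
Xiulan in UTC: 10:45-15:00, 15:30-21:00 (add 7h to convert from UTC-7).
Finn ∩ Chen: 08:30-12:00, 15:30-21:00.
Finn ∩ Chen ∩ Pablo: 09:30-12:00, 15:30-19:45.
Finn ∩ Chen ∩ Pablo ∩ Mateo: 10:30-12:00, 15:30-19:45.
Finn ∩ Chen ∩ Pablo ∩ Mateo ∩ Jamal: 10:30-12:00, 15:30-17:00, 17:15-19:45.
Finn ∩ Chen ∩ Pablo ∩ Mateo ∩ Jamal ∩ Xiulan: 10:45-12:00, 15:30-17:00, 17:15-19:45.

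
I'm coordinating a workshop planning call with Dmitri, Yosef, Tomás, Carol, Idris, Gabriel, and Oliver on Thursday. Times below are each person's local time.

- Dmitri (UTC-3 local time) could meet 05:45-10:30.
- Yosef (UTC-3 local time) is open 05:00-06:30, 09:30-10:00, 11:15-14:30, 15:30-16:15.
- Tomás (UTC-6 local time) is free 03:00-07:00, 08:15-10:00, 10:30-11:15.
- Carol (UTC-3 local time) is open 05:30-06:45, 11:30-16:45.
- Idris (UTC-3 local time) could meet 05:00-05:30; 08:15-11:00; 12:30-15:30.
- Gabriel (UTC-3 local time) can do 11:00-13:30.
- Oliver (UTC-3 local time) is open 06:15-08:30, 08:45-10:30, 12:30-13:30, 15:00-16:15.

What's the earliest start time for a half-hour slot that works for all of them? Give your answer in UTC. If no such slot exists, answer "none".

none

Dmitri in UTC: 08:45-13:30 (add 3h to convert from UTC-3).
Yosef in UTC: 08:00-09:30, 12:30-13:00, 14:15-17:30, 18:30-19:15 (add 3h to convert from UTC-3).
Tomás in UTC: 09:00-13:00, 14:15-16:00, 16:30-17:15 (add 6h to convert from UTC-6).
Carol in UTC: 08:30-09:45, 14:30-19:45 (add 3h to convert from UTC-3).
Idris in UTC: 08:00-08:30, 11:15-14:00, 15:30-18:30 (add 3h to convert from UTC-3).
Gabriel in UTC: 14:00-16:30 (add 3h to convert from UTC-3).
Oliver in UTC: 09:15-11:30, 11:45-13:30, 15:30-16:30, 18:00-19:15 (add 3h to convert from UTC-3).
Dmitri ∩ Yosef: 08:45-09:30, 12:30-13:00.
Dmitri ∩ Yosef ∩ Tomás: 09:00-09:30, 12:30-13:00.
Dmitri ∩ Yosef ∩ Tomás ∩ Carol: 09:00-09:30.
Dmitri ∩ Yosef ∩ Tomás ∩ Carol ∩ Idris: ∅.
Dmitri ∩ Yosef ∩ Tomás ∩ Carol ∩ Idris ∩ Gabriel: ∅.
Dmitri ∩ Yosef ∩ Tomás ∩ Carol ∩ Idris ∩ Gabriel ∩ Oliver: ∅.
There is no time when everyone is free.
No common window is at least 30 minutes long.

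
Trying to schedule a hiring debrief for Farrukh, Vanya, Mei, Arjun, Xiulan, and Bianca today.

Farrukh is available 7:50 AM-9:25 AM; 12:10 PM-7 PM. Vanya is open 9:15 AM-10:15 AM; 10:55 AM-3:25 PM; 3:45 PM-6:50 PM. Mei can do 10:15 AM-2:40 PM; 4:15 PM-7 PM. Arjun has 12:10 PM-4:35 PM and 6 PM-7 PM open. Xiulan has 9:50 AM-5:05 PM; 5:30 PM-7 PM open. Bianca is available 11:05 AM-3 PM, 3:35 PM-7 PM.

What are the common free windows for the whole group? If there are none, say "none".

12:10-14:40, 16:15-16:35, 18:00-18:50

Farrukh ∩ Vanya: 09:15-09:25, 12:10-15:25, 15:45-18:50.
Farrukh ∩ Vanya ∩ Mei: 12:10-14:40, 16:15-18:50.
Farrukh ∩ Vanya ∩ Mei ∩ Arjun: 12:10-14:40, 16:15-16:35, 18:00-18:50.
Farrukh ∩ Vanya ∩ Mei ∩ Arjun ∩ Xiulan: 12:10-14:40, 16:15-16:35, 18:00-18:50.
Farrukh ∩ Vanya ∩ Mei ∩ Arjun ∩ Xiulan ∩ Bianca: 12:10-14:40, 16:15-16:35, 18:00-18:50.
So the common availability across everyone is 12:10-14:40, 16:15-16:35, 18:00-18:50.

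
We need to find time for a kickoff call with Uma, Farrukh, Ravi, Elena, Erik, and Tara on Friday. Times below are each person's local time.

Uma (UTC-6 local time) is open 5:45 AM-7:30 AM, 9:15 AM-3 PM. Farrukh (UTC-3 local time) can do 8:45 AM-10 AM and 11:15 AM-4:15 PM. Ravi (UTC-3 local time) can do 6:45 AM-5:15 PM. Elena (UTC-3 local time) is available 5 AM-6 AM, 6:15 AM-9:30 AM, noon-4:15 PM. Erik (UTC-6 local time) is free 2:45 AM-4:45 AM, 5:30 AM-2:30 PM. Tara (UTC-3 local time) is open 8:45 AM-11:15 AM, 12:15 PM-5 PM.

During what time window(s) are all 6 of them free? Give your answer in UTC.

11:45-12:30, 15:15-19:15

Uma in UTC: 11:45-13:30, 15:15-21:00 (add 6h to convert from UTC-6).
Farrukh in UTC: 11:45-13:00, 14:15-19:15 (add 3h to convert from UTC-3).
Ravi in UTC: 09:45-20:15 (add 3h to convert from UTC-3).
Elena in UTC: 08:00-09:00, 09:15-12:30, 15:00-19:15 (add 3h to convert from UTC-3).
Erik in UTC: 08:45-10:45, 11:30-20:30 (add 6h to convert from UTC-6).
Tara in UTC: 11:45-14:15, 15:15-20:00 (add 3h to convert from UTC-3).
Uma ∩ Farrukh: 11:45-13:00, 15:15-19:15.
Uma ∩ Farrukh ∩ Ravi: 11:45-13:00, 15:15-19:15.
Uma ∩ Farrukh ∩ Ravi ∩ Elena: 11:45-12:30, 15:15-19:15.
Uma ∩ Farrukh ∩ Ravi ∩ Elena ∩ Erik: 11:45-12:30, 15:15-19:15.
Uma ∩ Farrukh ∩ Ravi ∩ Elena ∩ Erik ∩ Tara: 11:45-12:30, 15:15-19:15.
Those are the intersection windows.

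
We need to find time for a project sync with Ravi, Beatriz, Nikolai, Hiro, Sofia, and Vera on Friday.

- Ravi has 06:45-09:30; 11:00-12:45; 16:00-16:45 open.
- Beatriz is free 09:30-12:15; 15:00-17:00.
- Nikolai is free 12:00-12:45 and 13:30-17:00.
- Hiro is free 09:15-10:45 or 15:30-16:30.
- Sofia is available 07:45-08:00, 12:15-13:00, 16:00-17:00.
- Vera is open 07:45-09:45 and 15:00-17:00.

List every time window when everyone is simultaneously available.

Ravi ∩ Beatriz: 11:00-12:15, 16:00-16:45.
Ravi ∩ Beatriz ∩ Nikolai: 12:00-12:15, 16:00-16:45.
Ravi ∩ Beatriz ∩ Nikolai ∩ Hiro: 16:00-16:30.
Ravi ∩ Beatriz ∩ Nikolai ∩ Hiro ∩ Sofia: 16:00-16:30.
Ravi ∩ Beatriz ∩ Nikolai ∩ Hiro ∩ Sofia ∩ Vera: 16:00-16:30.
Those are the intersection windows.

16:00-16:30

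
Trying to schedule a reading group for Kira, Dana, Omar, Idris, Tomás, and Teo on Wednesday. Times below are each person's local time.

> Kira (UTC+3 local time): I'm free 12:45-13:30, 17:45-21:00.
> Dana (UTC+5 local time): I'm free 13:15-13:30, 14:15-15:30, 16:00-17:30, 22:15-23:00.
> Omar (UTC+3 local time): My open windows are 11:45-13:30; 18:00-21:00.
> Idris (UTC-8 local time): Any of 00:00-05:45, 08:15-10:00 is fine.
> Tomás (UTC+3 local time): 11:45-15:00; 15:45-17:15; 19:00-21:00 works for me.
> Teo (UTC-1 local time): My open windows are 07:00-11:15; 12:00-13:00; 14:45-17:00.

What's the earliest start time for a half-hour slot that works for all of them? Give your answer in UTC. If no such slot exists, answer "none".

09:45

Kira in UTC: 09:45-10:30, 14:45-18:00 (subtract 3h to convert from UTC+3).
Dana in UTC: 08:15-08:30, 09:15-10:30, 11:00-12:30, 17:15-18:00 (subtract 5h to convert from UTC+5).
Omar in UTC: 08:45-10:30, 15:00-18:00 (subtract 3h to convert from UTC+3).
Idris in UTC: 08:00-13:45, 16:15-18:00 (add 8h to convert from UTC-8).
Tomás in UTC: 08:45-12:00, 12:45-14:15, 16:00-18:00 (subtract 3h to convert from UTC+3).
Teo in UTC: 08:00-12:15, 13:00-14:00, 15:45-18:00 (add 1h to convert from UTC-1).
Kira ∩ Dana: 09:45-10:30, 17:15-18:00.
Kira ∩ Dana ∩ Omar: 09:45-10:30, 17:15-18:00.
Kira ∩ Dana ∩ Omar ∩ Idris: 09:45-10:30, 17:15-18:00.
Kira ∩ Dana ∩ Omar ∩ Idris ∩ Tomás: 09:45-10:30, 17:15-18:00.
Kira ∩ Dana ∩ Omar ∩ Idris ∩ Tomás ∩ Teo: 09:45-10:30, 17:15-18:00.
The first common window of at least 30 minutes is 09:45-10:30, so the earliest start is 09:45.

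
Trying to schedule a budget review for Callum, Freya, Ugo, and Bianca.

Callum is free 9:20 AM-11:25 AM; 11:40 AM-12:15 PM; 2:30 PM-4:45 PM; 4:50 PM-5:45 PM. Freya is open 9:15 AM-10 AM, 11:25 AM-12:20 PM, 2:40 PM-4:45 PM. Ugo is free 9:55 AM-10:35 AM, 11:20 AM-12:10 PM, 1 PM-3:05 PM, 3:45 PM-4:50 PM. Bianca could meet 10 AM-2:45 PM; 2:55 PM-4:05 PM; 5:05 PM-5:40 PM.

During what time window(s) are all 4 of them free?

11:40-12:10, 14:40-14:45, 14:55-15:05, 15:45-16:05

Callum ∩ Freya: 09:20-10:00, 11:40-12:15, 14:40-16:45.
Callum ∩ Freya ∩ Ugo: 09:55-10:00, 11:40-12:10, 14:40-15:05, 15:45-16:45.
Callum ∩ Freya ∩ Ugo ∩ Bianca: 11:40-12:10, 14:40-14:45, 14:55-15:05, 15:45-16:05.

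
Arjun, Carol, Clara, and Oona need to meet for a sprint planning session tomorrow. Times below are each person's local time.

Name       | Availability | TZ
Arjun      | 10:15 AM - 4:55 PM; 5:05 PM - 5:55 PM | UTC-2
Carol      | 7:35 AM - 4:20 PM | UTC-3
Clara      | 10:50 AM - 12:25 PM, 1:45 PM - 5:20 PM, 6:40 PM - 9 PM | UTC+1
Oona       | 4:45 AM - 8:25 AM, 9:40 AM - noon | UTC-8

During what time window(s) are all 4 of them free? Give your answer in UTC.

12:45-16:20, 17:40-18:55, 19:05-19:20

Arjun in UTC: 12:15-18:55, 19:05-19:55 (add 2h to convert from UTC-2).
Carol in UTC: 10:35-19:20 (add 3h to convert from UTC-3).
Clara in UTC: 09:50-11:25, 12:45-16:20, 17:40-20:00 (subtract 1h to convert from UTC+1).
Oona in UTC: 12:45-16:25, 17:40-20:00 (add 8h to convert from UTC-8).
Arjun ∩ Carol: 12:15-18:55, 19:05-19:20.
Arjun ∩ Carol ∩ Clara: 12:45-16:20, 17:40-18:55, 19:05-19:20.
Arjun ∩ Carol ∩ Clara ∩ Oona: 12:45-16:20, 17:40-18:55, 19:05-19:20.
Those are the intersection windows.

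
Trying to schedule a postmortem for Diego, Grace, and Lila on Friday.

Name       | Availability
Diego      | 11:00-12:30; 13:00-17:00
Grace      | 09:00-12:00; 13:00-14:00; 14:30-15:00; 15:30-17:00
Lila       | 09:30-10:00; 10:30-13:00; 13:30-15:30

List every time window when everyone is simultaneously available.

11:00-12:00, 13:30-14:00, 14:30-15:00

Diego ∩ Grace: 11:00-12:00, 13:00-14:00, 14:30-15:00, 15:30-17:00.
Diego ∩ Grace ∩ Lila: 11:00-12:00, 13:30-14:00, 14:30-15:00.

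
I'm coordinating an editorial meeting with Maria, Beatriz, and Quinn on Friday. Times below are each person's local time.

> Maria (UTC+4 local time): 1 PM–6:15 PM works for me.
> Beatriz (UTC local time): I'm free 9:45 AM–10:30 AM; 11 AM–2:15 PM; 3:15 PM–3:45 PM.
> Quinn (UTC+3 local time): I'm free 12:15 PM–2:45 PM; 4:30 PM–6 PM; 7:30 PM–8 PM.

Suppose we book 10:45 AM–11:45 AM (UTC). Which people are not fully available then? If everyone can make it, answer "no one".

Beatriz

Maria in UTC: 09:00-14:15 (subtract 4h to convert from UTC+4).
Beatriz in UTC: 09:45-10:30, 11:00-14:15, 15:15-15:45.
Quinn in UTC: 09:15-11:45, 13:30-15:00, 16:30-17:00 (subtract 3h to convert from UTC+3).
Maria: free for 10:45-11:45. Beatriz: not fully free for 10:45-11:45. Quinn: free for 10:45-11:45.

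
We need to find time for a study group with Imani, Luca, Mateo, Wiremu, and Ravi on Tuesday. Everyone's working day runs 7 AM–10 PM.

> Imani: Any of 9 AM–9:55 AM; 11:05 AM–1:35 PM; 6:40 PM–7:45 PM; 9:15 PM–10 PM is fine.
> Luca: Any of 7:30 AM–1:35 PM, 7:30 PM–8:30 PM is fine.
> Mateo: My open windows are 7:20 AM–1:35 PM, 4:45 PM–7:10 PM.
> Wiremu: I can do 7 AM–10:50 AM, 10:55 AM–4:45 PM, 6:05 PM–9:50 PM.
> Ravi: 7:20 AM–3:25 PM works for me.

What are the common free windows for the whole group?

Imani ∩ Luca: 09:00-09:55, 11:05-13:35, 19:30-19:45.
Imani ∩ Luca ∩ Mateo: 09:00-09:55, 11:05-13:35.
Imani ∩ Luca ∩ Mateo ∩ Wiremu: 09:00-09:55, 11:05-13:35.
Imani ∩ Luca ∩ Mateo ∩ Wiremu ∩ Ravi: 09:00-09:55, 11:05-13:35.

09:00-09:55, 11:05-13:35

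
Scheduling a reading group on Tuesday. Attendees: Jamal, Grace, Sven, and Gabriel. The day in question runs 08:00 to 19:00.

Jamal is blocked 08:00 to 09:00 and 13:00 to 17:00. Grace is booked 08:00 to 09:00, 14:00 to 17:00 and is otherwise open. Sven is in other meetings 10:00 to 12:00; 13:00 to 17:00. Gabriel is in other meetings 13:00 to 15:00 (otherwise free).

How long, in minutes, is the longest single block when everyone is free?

120

Jamal free: 09:00-13:00, 17:00-19:00 (invert busy blocks within the working day).
Grace free: 09:00-14:00, 17:00-19:00 (invert busy blocks within the working day).
Sven free: 08:00-10:00, 12:00-13:00, 17:00-19:00 (invert busy blocks within the working day).
Gabriel free: 08:00-13:00, 15:00-19:00 (invert busy blocks within the working day).
Jamal ∩ Grace: 09:00-13:00, 17:00-19:00.
Jamal ∩ Grace ∩ Sven: 09:00-10:00, 12:00-13:00, 17:00-19:00.
Jamal ∩ Grace ∩ Sven ∩ Gabriel: 09:00-10:00, 12:00-13:00, 17:00-19:00.
So the common availability across everyone is 09:00-10:00, 12:00-13:00, 17:00-19:00.
The longest is 17:00-19:00 at 120 minutes.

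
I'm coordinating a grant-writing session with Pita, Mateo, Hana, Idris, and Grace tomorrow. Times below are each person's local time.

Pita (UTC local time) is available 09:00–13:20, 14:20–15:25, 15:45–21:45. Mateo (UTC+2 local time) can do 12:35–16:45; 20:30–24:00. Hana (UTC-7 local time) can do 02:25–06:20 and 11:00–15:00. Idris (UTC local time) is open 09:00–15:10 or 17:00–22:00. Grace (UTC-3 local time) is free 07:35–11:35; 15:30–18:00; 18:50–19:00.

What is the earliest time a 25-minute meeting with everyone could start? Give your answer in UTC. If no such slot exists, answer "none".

Pita in UTC: 09:00-13:20, 14:20-15:25, 15:45-21:45.
Mateo in UTC: 10:35-14:45, 18:30-22:00 (subtract 2h to convert from UTC+2).
Hana in UTC: 09:25-13:20, 18:00-22:00 (add 7h to convert from UTC-7).
Idris in UTC: 09:00-15:10, 17:00-22:00.
Grace in UTC: 10:35-14:35, 18:30-21:00, 21:50-22:00 (add 3h to convert from UTC-3).
Pita ∩ Mateo: 10:35-13:20, 14:20-14:45, 18:30-21:45.
Pita ∩ Mateo ∩ Hana: 10:35-13:20, 18:30-21:45.
Pita ∩ Mateo ∩ Hana ∩ Idris: 10:35-13:20, 18:30-21:45.
Pita ∩ Mateo ∩ Hana ∩ Idris ∩ Grace: 10:35-13:20, 18:30-21:00.
The first common window of at least 25 minutes is 10:35-13:20, so the earliest start is 10:35.

10:35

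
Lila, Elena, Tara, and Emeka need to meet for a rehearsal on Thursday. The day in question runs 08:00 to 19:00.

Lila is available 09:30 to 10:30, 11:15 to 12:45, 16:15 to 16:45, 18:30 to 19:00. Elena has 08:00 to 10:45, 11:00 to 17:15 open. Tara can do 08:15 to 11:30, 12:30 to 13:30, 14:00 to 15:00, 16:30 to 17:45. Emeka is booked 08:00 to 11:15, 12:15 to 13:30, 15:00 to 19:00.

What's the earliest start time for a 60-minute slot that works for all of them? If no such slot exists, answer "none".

Lila free: 09:30-10:30, 11:15-12:45, 16:15-16:45, 18:30-19:00.
Elena free: 08:00-10:45, 11:00-17:15.
Tara free: 08:15-11:30, 12:30-13:30, 14:00-15:00, 16:30-17:45.
Emeka free: 11:15-12:15, 13:30-15:00 (invert busy blocks within the working day).
Lila ∩ Elena: 09:30-10:30, 11:15-12:45, 16:15-16:45.
Lila ∩ Elena ∩ Tara: 09:30-10:30, 11:15-11:30, 12:30-12:45, 16:30-16:45.
Lila ∩ Elena ∩ Tara ∩ Emeka: 11:15-11:30.
So the common availability across everyone is 11:15-11:30.
No common window is at least 60 minutes long.

none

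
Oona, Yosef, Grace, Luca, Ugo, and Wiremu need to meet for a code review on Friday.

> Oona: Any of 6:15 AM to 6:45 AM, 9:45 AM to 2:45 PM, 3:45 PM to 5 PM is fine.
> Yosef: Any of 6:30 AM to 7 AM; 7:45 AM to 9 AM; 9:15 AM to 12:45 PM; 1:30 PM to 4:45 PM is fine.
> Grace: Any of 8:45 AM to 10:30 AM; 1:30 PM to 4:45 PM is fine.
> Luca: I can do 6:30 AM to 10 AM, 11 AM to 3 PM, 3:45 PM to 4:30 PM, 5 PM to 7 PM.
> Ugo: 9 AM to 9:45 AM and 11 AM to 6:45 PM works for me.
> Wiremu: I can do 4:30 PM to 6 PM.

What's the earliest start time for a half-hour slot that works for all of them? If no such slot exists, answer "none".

Oona ∩ Yosef: 06:30-06:45, 09:45-12:45, 13:30-14:45, 15:45-16:45.
Oona ∩ Yosef ∩ Grace: 09:45-10:30, 13:30-14:45, 15:45-16:45.
Oona ∩ Yosef ∩ Grace ∩ Luca: 09:45-10:00, 13:30-14:45, 15:45-16:30.
Oona ∩ Yosef ∩ Grace ∩ Luca ∩ Ugo: 13:30-14:45, 15:45-16:30.
Oona ∩ Yosef ∩ Grace ∩ Luca ∩ Ugo ∩ Wiremu: ∅.
There is no time when everyone is free.
No common window is at least 30 minutes long.

none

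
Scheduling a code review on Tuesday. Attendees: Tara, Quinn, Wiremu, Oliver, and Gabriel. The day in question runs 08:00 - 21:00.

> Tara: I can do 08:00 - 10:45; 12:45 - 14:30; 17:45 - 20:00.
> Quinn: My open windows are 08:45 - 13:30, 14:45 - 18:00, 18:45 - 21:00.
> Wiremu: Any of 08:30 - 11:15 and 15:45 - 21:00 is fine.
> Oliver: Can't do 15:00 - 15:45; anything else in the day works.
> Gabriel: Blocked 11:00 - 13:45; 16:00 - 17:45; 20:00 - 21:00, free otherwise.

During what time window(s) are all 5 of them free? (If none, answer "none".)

Tara free: 08:00-10:45, 12:45-14:30, 17:45-20:00.
Quinn free: 08:45-13:30, 14:45-18:00, 18:45-21:00.
Wiremu free: 08:30-11:15, 15:45-21:00.
Oliver free: 08:00-15:00, 15:45-21:00 (invert busy blocks within the working day).
Gabriel free: 08:00-11:00, 13:45-16:00, 17:45-20:00 (invert busy blocks within the working day).
Tara ∩ Quinn: 08:45-10:45, 12:45-13:30, 17:45-18:00, 18:45-20:00.
Tara ∩ Quinn ∩ Wiremu: 08:45-10:45, 17:45-18:00, 18:45-20:00.
Tara ∩ Quinn ∩ Wiremu ∩ Oliver: 08:45-10:45, 17:45-18:00, 18:45-20:00.
Tara ∩ Quinn ∩ Wiremu ∩ Oliver ∩ Gabriel: 08:45-10:45, 17:45-18:00, 18:45-20:00.

08:45-10:45, 17:45-18:00, 18:45-20:00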